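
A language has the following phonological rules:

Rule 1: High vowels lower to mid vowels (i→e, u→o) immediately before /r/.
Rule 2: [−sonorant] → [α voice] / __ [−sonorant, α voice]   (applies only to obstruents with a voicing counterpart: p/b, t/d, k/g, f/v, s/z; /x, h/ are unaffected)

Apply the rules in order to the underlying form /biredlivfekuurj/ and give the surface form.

beredliffekuorj

Rule 1 (pre-rhotic lowering): /i/ is a high vowel immediately before /r/, so it lowers to [e]. /u/ is a high vowel immediately before /r/, so it lowers to [o]. /biredlivfekuurj/ → beredlivfekuorj.
Rule 2 (regressive voicing assimilation): /v/ precedes the voiceless obstruent /f/, so it devoices to [f] by assimilation. /beredlivfekuorj/ → beredliffekuorj.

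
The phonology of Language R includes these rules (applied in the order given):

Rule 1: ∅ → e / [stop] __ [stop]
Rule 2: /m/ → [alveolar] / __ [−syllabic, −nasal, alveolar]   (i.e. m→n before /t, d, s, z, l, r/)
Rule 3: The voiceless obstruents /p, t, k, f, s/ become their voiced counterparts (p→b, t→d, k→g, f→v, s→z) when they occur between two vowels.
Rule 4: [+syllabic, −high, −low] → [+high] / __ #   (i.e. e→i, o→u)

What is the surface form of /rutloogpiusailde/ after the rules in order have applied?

Rule 1 (stop-cluster e-epenthesis): /g/ and /p/ form a stop–stop cluster, so [e] is inserted between them. /rutloogpiusailde/ → rutloogepiusailde.
Rule 2 (nasal place assimilation): no segment meets the environment; /rutloogepiusailde/ is unchanged.
Rule 3 (intervocalic voicing): /p/ is a voiceless obstruent between vowels /e/ and /i/, so it voices to [b]. /s/ is a voiceless obstruent between vowels /u/ and /a/, so it voices to [z]. /rutloogepiusailde/ → rutloogebiuzailde.
Rule 4 (final vowel raising): /e/ is a mid vowel in word-final position, so it raises to [i]. /rutloogebiuzailde/ → rutloogebiuzaildi.

rutloogebiuzaildi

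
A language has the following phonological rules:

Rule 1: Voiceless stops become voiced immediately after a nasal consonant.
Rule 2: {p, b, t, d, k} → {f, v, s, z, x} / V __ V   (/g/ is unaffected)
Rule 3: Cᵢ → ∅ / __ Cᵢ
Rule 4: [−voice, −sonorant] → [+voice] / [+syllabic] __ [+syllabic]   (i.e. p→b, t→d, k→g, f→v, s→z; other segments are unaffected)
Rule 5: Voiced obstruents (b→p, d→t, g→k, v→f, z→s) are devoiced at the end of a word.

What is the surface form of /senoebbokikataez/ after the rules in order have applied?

Rule 1 (post-nasal voicing): no segment meets the environment; /senoebbokikataez/ is unchanged.
Rule 2 (intervocalic spirantization): /k/ is a stop between vowels /o/ and /i/, so it spirantizes to the fricative [x]. /k/ is a stop between vowels /i/ and /a/, so it spirantizes to the fricative [x]. /t/ is a stop between vowels /a/ and /a/, so it spirantizes to the fricative [s]. /senoebbokikataez/ → senoebboxixasaez.
Rule 3 (degemination): /bb/ is a geminate; the first /b/ deletes. /senoebboxixasaez/ → senoeboxixasaez.
Rule 4 (intervocalic voicing): /s/ is a voiceless obstruent between vowels /a/ and /a/, so it voices to [z]. /senoeboxixasaez/ → senoeboxixazaez.
Rule 5 (final devoicing): /z/ is a voiced obstruent in word-final position, so it devoices to [s]. /senoeboxixazaez/ → senoeboxixazaes.

senoeboxixazaes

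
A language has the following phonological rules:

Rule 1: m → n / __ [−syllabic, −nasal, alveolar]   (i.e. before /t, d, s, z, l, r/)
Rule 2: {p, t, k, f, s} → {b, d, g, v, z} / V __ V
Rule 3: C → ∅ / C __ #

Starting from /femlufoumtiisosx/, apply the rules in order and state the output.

fenluvountiizos

Rule 1 (nasal place assimilation): /m/ precedes the alveolar consonant /l/, so it assimilates in place to [n]. /m/ precedes the alveolar consonant /t/, so it assimilates in place to [n]. /femlufoumtiisosx/ → fenlufountiisosx.
Rule 2 (intervocalic voicing): /f/ is a voiceless obstruent between vowels /u/ and /o/, so it voices to [v]. /s/ is a voiceless obstruent between vowels /i/ and /o/, so it voices to [z]. /fenlufountiisosx/ → fenluvountiizosx.
Rule 3 (final cluster simplification): /x/ is the second consonant of a word-final cluster /sx/, so it deletes. /fenluvountiizosx/ → fenluvountiizos.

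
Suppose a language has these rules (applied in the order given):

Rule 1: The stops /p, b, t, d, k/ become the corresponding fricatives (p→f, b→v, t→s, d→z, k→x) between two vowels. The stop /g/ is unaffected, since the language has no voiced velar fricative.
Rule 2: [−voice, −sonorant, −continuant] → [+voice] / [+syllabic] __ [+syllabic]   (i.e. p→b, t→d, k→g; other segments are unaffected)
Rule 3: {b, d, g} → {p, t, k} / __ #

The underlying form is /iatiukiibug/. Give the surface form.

iasiuxiivuk

Rule 1 (intervocalic spirantization): /t/ is a stop between vowels /a/ and /i/, so it spirantizes to the fricative [s]. /k/ is a stop between vowels /u/ and /i/, so it spirantizes to the fricative [x]. /b/ is a stop between vowels /i/ and /u/, so it spirantizes to the fricative [v]. /iatiukiibug/ → iasiuxiivug.
Rule 2 (intervocalic voicing): no segment meets the environment; /iasiuxiivug/ is unchanged.
Rule 3 (final devoicing): /g/ is a voiced stop in word-final position, so it devoices to [k]. /iasiuxiivug/ → iasiuxiivuk.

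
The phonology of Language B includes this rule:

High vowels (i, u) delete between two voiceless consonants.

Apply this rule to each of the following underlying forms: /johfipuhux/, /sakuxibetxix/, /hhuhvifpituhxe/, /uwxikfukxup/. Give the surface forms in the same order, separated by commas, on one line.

johfphx, sakxibetxx, hhhvifpthxe, uwxkfkxp

/johfipuhux/: /i/ is a high vowel flanked by voiceless consonants /f/ and /p/, so it deletes. /u/ is a high vowel flanked by voiceless consonants /p/ and /h/, so it deletes. /u/ is a high vowel flanked by voiceless consonants /h/ and /x/, so it deletes. → [johfphx].
/sakuxibetxix/: /u/ is a high vowel flanked by voiceless consonants /k/ and /x/, so it deletes. /i/ is a high vowel flanked by voiceless consonants /x/ and /x/, so it deletes. → [sakxibetxx].
/hhuhvifpituhxe/: /u/ is a high vowel flanked by voiceless consonants /h/ and /h/, so it deletes. /i/ is a high vowel flanked by voiceless consonants /p/ and /t/, so it deletes. /u/ is a high vowel flanked by voiceless consonants /t/ and /h/, so it deletes. → [hhhvifpthxe].
/uwxikfukxup/: /i/ is a high vowel flanked by voiceless consonants /x/ and /k/, so it deletes. /u/ is a high vowel flanked by voiceless consonants /f/ and /k/, so it deletes. /u/ is a high vowel flanked by voiceless consonants /x/ and /p/, so it deletes. → [uwxkfkxp].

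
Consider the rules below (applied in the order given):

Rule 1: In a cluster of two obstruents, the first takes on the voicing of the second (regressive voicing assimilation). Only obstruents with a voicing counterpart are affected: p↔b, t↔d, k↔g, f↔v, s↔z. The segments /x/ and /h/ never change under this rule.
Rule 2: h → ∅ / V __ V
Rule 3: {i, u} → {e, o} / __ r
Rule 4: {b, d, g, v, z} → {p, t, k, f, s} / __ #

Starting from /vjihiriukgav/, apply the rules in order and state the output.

Rule 1 (regressive voicing assimilation): /k/ precedes the voiced obstruent /g/, so it voices to [g] by assimilation. /vjihiriukgav/ → vjihiriuggav.
Rule 2 (intervocalic h-deletion): /h/ occurs between vowels /i/ and /i/, so it deletes. /vjihiriuggav/ → vjiiriuggav.
Rule 3 (pre-rhotic lowering): /i/ is a high vowel immediately before /r/, so it lowers to [e]. /vjiiriuggav/ → vjieriuggav.
Rule 4 (final devoicing): /v/ is a voiced obstruent in word-final position, so it devoices to [f]. /vjieriuggav/ → vjieriuggaf.

vjieriuggaf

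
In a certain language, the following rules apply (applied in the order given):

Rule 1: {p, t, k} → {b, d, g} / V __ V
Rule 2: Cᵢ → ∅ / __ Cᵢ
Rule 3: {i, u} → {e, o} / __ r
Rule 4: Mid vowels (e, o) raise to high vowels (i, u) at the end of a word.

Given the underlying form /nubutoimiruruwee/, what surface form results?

nubudoimeroruwei

Rule 1 (intervocalic voicing): /t/ is a voiceless stop between vowels /u/ and /o/, so it voices to [d]. /nubutoimiruruwee/ → nubudoimiruruwee.
Rule 2 (degemination): no segment meets the environment; /nubudoimiruruwee/ is unchanged.
Rule 3 (pre-rhotic lowering): /i/ is a high vowel immediately before /r/, so it lowers to [e]. /u/ is a high vowel immediately before /r/, so it lowers to [o]. /nubudoimiruruwee/ → nubudoimeroruwee.
Rule 4 (final vowel raising): /e/ is a mid vowel in word-final position, so it raises to [i]. /nubudoimeroruwee/ → nubudoimeroruwei.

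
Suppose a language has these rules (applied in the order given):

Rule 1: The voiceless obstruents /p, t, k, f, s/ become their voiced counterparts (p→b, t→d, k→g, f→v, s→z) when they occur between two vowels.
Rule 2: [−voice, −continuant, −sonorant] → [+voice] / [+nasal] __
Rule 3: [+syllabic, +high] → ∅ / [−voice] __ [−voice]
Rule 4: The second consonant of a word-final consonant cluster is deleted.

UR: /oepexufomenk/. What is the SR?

Rule 1 (intervocalic voicing): /p/ is a voiceless obstruent between vowels /e/ and /e/, so it voices to [b]. /f/ is a voiceless obstruent between vowels /u/ and /o/, so it voices to [v]. /oepexufomenk/ → oebexuvomenk.
Rule 2 (post-nasal voicing): /k/ is a voiceless stop immediately after the nasal /n/, so it voices to [g]. /oebexuvomenk/ → oebexuvomeng.
Rule 3 (high vowel syncope): no segment meets the environment; /oebexuvomeng/ is unchanged.
Rule 4 (final cluster simplification): /g/ is the second consonant of a word-final cluster /ng/, so it deletes. /oebexuvomeng/ → oebexuvomen.

oebexuvomen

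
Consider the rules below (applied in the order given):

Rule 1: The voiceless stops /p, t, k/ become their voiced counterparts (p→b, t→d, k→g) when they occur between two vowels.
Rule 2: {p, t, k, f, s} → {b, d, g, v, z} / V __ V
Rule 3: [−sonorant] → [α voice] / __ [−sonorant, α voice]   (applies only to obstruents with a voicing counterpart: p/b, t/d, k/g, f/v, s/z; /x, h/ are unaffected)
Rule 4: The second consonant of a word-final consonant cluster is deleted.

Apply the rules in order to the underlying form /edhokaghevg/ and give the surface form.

Rule 1 (intervocalic voicing): /k/ is a voiceless stop between vowels /o/ and /a/, so it voices to [g]. /edhokaghevg/ → edhogaghevg.
Rule 2 (intervocalic voicing): no segment meets the environment; /edhogaghevg/ is unchanged.
Rule 3 (regressive voicing assimilation): /d/ precedes the voiceless obstruent /h/, so it devoices to [t] by assimilation. /g/ precedes the voiceless obstruent /h/, so it devoices to [k] by assimilation. /edhogaghevg/ → ethogakhevg.
Rule 4 (final cluster simplification): /g/ is the second consonant of a word-final cluster /vg/, so it deletes. /ethogakhevg/ → ethogakhev.

ethogakhev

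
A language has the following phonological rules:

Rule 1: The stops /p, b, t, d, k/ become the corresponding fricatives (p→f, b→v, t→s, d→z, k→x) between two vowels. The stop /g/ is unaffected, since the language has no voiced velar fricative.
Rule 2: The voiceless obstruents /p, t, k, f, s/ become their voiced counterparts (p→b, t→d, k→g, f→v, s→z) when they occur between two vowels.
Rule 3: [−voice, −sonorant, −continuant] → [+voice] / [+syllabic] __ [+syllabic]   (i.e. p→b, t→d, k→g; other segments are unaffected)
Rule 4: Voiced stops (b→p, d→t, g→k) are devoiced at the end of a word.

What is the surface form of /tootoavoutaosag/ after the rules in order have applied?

Rule 1 (intervocalic spirantization): /t/ is a stop between vowels /o/ and /o/, so it spirantizes to the fricative [s]. /t/ is a stop between vowels /u/ and /a/, so it spirantizes to the fricative [s]. /tootoavoutaosag/ → toosoavousaosag.
Rule 2 (intervocalic voicing): /s/ is a voiceless obstruent between vowels /o/ and /o/, so it voices to [z]. /s/ is a voiceless obstruent between vowels /u/ and /a/, so it voices to [z]. /s/ is a voiceless obstruent between vowels /o/ and /a/, so it voices to [z]. /toosoavousaosag/ → toozoavouzaozag.
Rule 3 (intervocalic voicing): no segment meets the environment; /toozoavouzaozag/ is unchanged.
Rule 4 (final devoicing): /g/ is a voiced stop in word-final position, so it devoices to [k]. /toozoavouzaozag/ → toozoavouzaozak.

toozoavouzaozak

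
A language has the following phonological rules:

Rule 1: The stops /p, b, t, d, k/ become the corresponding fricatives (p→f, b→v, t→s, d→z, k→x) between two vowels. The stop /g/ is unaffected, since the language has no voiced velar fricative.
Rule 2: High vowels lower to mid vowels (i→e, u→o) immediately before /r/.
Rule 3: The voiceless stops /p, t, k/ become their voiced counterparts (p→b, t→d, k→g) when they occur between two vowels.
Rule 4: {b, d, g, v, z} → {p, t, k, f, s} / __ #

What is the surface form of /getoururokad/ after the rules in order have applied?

Rule 1 (intervocalic spirantization): /t/ is a stop between vowels /e/ and /o/, so it spirantizes to the fricative [s]. /k/ is a stop between vowels /o/ and /a/, so it spirantizes to the fricative [x]. /getoururokad/ → gesoururoxad.
Rule 2 (pre-rhotic lowering): /u/ is a high vowel immediately before /r/, so it lowers to [o]. /u/ is a high vowel immediately before /r/, so it lowers to [o]. /gesoururoxad/ → gesoororoxad.
Rule 3 (intervocalic voicing): no segment meets the environment; /gesoororoxad/ is unchanged.
Rule 4 (final devoicing): /d/ is a voiced obstruent in word-final position, so it devoices to [t]. /gesoororoxad/ → gesoororoxat.

gesoororoxat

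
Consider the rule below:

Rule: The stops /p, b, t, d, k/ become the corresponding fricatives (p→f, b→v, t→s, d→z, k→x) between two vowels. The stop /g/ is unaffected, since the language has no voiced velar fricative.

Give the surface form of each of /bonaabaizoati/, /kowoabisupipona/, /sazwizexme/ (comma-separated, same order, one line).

/bonaabaizoati/: /b/ is a stop between vowels /a/ and /a/, so it spirantizes to the fricative [v]. /t/ is a stop between vowels /a/ and /i/, so it spirantizes to the fricative [s]. → [bonaavaizoasi].
/kowoabisupipona/: /b/ is a stop between vowels /a/ and /i/, so it spirantizes to the fricative [v]. /p/ is a stop between vowels /u/ and /i/, so it spirantizes to the fricative [f]. /p/ is a stop between vowels /i/ and /o/, so it spirantizes to the fricative [f]. → [kowoavisufifona].
/sazwizexme/: the rule's environment is not met; surfaces unchanged as [sazwizexme].

bonaavaizoasi, kowoavisufifona, sazwizexme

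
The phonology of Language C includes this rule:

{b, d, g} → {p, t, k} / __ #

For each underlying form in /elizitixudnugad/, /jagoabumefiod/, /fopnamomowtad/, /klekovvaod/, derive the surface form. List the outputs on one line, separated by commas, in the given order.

/elizitixudnugad/: /d/ is a voiced stop in word-final position, so it devoices to [t]. → [elizitixudnugat].
/jagoabumefiod/: /d/ is a voiced stop in word-final position, so it devoices to [t]. → [jagoabumefiot].
/fopnamomowtad/: /d/ is a voiced stop in word-final position, so it devoices to [t]. → [fopnamomowtat].
/klekovvaod/: /d/ is a voiced stop in word-final position, so it devoices to [t]. → [klekovvaot].

elizitixudnugat, jagoabumefiot, fopnamomowtat, klekovvaot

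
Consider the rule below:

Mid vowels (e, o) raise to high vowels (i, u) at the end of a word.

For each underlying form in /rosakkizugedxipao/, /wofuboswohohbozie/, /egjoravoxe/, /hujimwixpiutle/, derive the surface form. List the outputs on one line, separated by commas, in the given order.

rosakkizugedxipau, wofuboswohohbozii, egjoravoxi, hujimwixpiutli

/rosakkizugedxipao/: /o/ is a mid vowel in word-final position, so it raises to [u]. → [rosakkizugedxipau].
/wofuboswohohbozie/: /e/ is a mid vowel in word-final position, so it raises to [i]. → [wofuboswohohbozii].
/egjoravoxe/: /e/ is a mid vowel in word-final position, so it raises to [i]. → [egjoravoxi].
/hujimwixpiutle/: /e/ is a mid vowel in word-final position, so it raises to [i]. → [hujimwixpiutli].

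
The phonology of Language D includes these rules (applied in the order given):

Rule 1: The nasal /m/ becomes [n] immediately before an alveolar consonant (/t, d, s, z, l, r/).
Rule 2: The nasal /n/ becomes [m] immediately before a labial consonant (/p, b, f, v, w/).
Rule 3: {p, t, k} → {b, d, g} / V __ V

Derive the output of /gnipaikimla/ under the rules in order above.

gnibaiginla

Rule 1 (nasal place assimilation): /m/ precedes the alveolar consonant /l/, so it assimilates in place to [n]. /gnipaikimla/ → gnipaikinla.
Rule 2 (nasal place assimilation): no segment meets the environment; /gnipaikinla/ is unchanged.
Rule 3 (intervocalic voicing): /p/ is a voiceless stop between vowels /i/ and /a/, so it voices to [b]. /k/ is a voiceless stop between vowels /i/ and /i/, so it voices to [g]. /gnipaikinla/ → gnibaiginla.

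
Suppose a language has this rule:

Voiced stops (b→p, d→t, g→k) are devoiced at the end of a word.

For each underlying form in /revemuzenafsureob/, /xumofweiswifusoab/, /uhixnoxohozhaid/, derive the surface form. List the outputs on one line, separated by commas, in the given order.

revemuzenafsureop, xumofweiswifusoap, uhixnoxohozhait

/revemuzenafsureob/: /b/ is a voiced stop in word-final position, so it devoices to [p]. → [revemuzenafsureop].
/xumofweiswifusoab/: /b/ is a voiced stop in word-final position, so it devoices to [p]. → [xumofweiswifusoap].
/uhixnoxohozhaid/: /d/ is a voiced stop in word-final position, so it devoices to [t]. → [uhixnoxohozhait].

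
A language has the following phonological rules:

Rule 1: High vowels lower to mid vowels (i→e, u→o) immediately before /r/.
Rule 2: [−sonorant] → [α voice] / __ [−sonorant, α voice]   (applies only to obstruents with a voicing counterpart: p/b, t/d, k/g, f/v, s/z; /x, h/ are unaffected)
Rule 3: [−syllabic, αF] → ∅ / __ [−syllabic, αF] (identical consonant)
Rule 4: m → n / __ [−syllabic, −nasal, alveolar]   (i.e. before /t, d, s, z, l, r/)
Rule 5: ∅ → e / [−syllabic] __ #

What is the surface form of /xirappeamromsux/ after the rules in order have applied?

xerapeanronsuxe

Rule 1 (pre-rhotic lowering): /i/ is a high vowel immediately before /r/, so it lowers to [e]. /xirappeamromsux/ → xerappeamromsux.
Rule 2 (regressive voicing assimilation): no segment meets the environment; /xerappeamromsux/ is unchanged.
Rule 3 (degemination): /pp/ is a geminate; the first /p/ deletes. /xerappeamromsux/ → xerapeamromsux.
Rule 4 (nasal place assimilation): /m/ precedes the alveolar consonant /r/, so it assimilates in place to [n]. /m/ precedes the alveolar consonant /s/, so it assimilates in place to [n]. /xerapeamromsux/ → xerapeanronsux.
Rule 5 (final e-epenthesis): the form ends in the consonant /x/, so [e] is inserted word-finally. /xerapeanronsux/ → xerapeanronsuxe.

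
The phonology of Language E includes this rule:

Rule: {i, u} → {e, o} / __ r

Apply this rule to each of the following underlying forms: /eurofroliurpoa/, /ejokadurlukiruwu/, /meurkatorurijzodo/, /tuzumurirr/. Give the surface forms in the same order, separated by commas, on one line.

eorofroliorpoa, ejokadorlukeruwu, meorkatororijzodo, tuzumorerr

/eurofroliurpoa/: /u/ is a high vowel immediately before /r/, so it lowers to [o]. /u/ is a high vowel immediately before /r/, so it lowers to [o]. → [eorofroliorpoa].
/ejokadurlukiruwu/: /u/ is a high vowel immediately before /r/, so it lowers to [o]. /i/ is a high vowel immediately before /r/, so it lowers to [e]. → [ejokadorlukeruwu].
/meurkatorurijzodo/: /u/ is a high vowel immediately before /r/, so it lowers to [o]. /u/ is a high vowel immediately before /r/, so it lowers to [o]. → [meorkatororijzodo].
/tuzumurirr/: /u/ is a high vowel immediately before /r/, so it lowers to [o]. /i/ is a high vowel immediately before /r/, so it lowers to [e]. → [tuzumorerr].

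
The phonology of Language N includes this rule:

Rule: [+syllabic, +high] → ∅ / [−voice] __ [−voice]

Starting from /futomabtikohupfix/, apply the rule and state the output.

ftomabtkohpfx

/u/ is a high vowel flanked by voiceless consonants /f/ and /t/, so it deletes.
/i/ is a high vowel flanked by voiceless consonants /t/ and /k/, so it deletes.
/u/ is a high vowel flanked by voiceless consonants /h/ and /p/, so it deletes.
/i/ is a high vowel flanked by voiceless consonants /f/ and /x/, so it deletes.
Surface form: [ftomabtkohpfx].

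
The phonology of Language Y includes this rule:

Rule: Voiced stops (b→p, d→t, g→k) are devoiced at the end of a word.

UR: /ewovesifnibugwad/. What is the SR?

/d/ is a voiced stop in word-final position, so it devoices to [t].
The other instances of /b/, /g/ do not occur in the required environment and remain unchanged.
Surface form: [ewovesifnibugwat].

ewovesifnibugwat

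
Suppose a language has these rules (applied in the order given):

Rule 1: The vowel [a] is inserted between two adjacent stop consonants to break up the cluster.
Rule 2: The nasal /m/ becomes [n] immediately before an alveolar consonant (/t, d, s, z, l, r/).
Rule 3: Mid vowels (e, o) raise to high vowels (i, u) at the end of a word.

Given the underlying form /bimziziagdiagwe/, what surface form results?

Rule 1 (stop-cluster a-epenthesis): /g/ and /d/ form a stop–stop cluster, so [a] is inserted between them. /bimziziagdiagwe/ → bimziziagadiagwe.
Rule 2 (nasal place assimilation): /m/ precedes the alveolar consonant /z/, so it assimilates in place to [n]. /bimziziagadiagwe/ → binziziagadiagwe.
Rule 3 (final vowel raising): /e/ is a mid vowel in word-final position, so it raises to [i]. /binziziagadiagwe/ → binziziagadiagwi.

binziziagadiagwi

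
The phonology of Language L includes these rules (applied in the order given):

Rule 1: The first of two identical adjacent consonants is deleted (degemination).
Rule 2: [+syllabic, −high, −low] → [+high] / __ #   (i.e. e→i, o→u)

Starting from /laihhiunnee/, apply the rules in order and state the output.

Rule 1 (degemination): /hh/ is a geminate; the first /h/ deletes. /nn/ is a geminate; the first /n/ deletes. /laihhiunnee/ → laihiunee.
Rule 2 (final vowel raising): /e/ is a mid vowel in word-final position, so it raises to [i]. /laihiunee/ → laihiunei.

laihiunei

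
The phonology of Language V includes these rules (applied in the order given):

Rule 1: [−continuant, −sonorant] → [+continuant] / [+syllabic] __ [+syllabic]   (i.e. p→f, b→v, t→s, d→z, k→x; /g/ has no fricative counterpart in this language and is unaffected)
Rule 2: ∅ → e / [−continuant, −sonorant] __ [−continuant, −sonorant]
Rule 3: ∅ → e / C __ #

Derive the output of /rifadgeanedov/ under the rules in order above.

rifadegeanezove

Rule 1 (intervocalic spirantization): /d/ is a stop between vowels /e/ and /o/, so it spirantizes to the fricative [z]. /rifadgeanedov/ → rifadgeanezov.
Rule 2 (stop-cluster e-epenthesis): /d/ and /g/ form a stop–stop cluster, so [e] is inserted between them. /rifadgeanezov/ → rifadegeanezov.
Rule 3 (final e-epenthesis): the form ends in the consonant /v/, so [e] is inserted word-finally. /rifadegeanezov/ → rifadegeanezove.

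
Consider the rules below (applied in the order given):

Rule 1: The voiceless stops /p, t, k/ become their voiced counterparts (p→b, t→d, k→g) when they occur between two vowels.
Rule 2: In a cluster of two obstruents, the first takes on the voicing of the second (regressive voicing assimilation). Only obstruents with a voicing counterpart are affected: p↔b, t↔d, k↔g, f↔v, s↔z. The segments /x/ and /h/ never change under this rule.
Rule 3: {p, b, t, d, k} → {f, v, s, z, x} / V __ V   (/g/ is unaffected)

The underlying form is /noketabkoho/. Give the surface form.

Rule 1 (intervocalic voicing): /k/ is a voiceless stop between vowels /o/ and /e/, so it voices to [g]. /t/ is a voiceless stop between vowels /e/ and /a/, so it voices to [d]. /noketabkoho/ → nogedabkoho.
Rule 2 (regressive voicing assimilation): /b/ precedes the voiceless obstruent /k/, so it devoices to [p] by assimilation. /nogedabkoho/ → nogedapkoho.
Rule 3 (intervocalic spirantization): /d/ is a stop between vowels /e/ and /a/, so it spirantizes to the fricative [z]. /nogedapkoho/ → nogezapkoho.

nogezapkoho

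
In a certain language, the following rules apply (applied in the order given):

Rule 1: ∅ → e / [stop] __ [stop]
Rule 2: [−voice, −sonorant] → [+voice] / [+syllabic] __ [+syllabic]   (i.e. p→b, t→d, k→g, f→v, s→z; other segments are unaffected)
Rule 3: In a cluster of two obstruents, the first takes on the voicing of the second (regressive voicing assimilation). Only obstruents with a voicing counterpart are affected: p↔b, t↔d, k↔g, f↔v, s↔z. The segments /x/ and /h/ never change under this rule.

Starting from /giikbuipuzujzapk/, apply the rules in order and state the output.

Rule 1 (stop-cluster e-epenthesis): /k/ and /b/ form a stop–stop cluster, so [e] is inserted between them. /p/ and /k/ form a stop–stop cluster, so [e] is inserted between them. /giikbuipuzujzapk/ → giikebuipuzujzapek.
Rule 2 (intervocalic voicing): /k/ is a voiceless obstruent between vowels /i/ and /e/, so it voices to [g]. /p/ is a voiceless obstruent between vowels /i/ and /u/, so it voices to [b]. /p/ is a voiceless obstruent between vowels /a/ and /e/, so it voices to [b]. /giikebuipuzujzapek/ → giigebuibuzujzabek.
Rule 3 (regressive voicing assimilation): no segment meets the environment; /giigebuibuzujzabek/ is unchanged.

giigebuibuzujzabek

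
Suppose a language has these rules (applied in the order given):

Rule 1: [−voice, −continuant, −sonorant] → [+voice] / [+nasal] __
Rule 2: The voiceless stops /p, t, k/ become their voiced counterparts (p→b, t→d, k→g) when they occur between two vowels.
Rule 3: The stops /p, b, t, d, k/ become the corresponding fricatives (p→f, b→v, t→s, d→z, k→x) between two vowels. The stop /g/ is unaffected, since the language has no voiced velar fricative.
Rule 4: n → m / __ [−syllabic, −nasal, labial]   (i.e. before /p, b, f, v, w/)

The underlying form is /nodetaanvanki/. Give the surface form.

Rule 1 (post-nasal voicing): /k/ is a voiceless stop immediately after the nasal /n/, so it voices to [g]. /nodetaanvanki/ → nodetaanvangi.
Rule 2 (intervocalic voicing): /t/ is a voiceless stop between vowels /e/ and /a/, so it voices to [d]. /nodetaanvangi/ → nodedaanvangi.
Rule 3 (intervocalic spirantization): /d/ is a stop between vowels /o/ and /e/, so it spirantizes to the fricative [z]. /d/ is a stop between vowels /e/ and /a/, so it spirantizes to the fricative [z]. /nodedaanvangi/ → nozezaanvangi.
Rule 4 (nasal place assimilation): /n/ precedes the labial consonant /v/, so it assimilates in place to [m]. /nozezaanvangi/ → nozezaamvangi.

nozezaamvangi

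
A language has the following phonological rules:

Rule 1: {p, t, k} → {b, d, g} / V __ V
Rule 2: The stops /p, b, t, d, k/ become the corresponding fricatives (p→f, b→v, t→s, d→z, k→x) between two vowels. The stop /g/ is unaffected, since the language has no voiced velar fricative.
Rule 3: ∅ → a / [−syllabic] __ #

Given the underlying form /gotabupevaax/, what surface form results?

gozavuvevaaxa

Rule 1 (intervocalic voicing): /t/ is a voiceless stop between vowels /o/ and /a/, so it voices to [d]. /p/ is a voiceless stop between vowels /u/ and /e/, so it voices to [b]. /gotabupevaax/ → godabubevaax.
Rule 2 (intervocalic spirantization): /d/ is a stop between vowels /o/ and /a/, so it spirantizes to the fricative [z]. /b/ is a stop between vowels /a/ and /u/, so it spirantizes to the fricative [v]. /b/ is a stop between vowels /u/ and /e/, so it spirantizes to the fricative [v]. /godabubevaax/ → gozavuvevaax.
Rule 3 (final a-epenthesis): the form ends in the consonant /x/, so [a] is inserted word-finally. /gozavuvevaax/ → gozavuvevaaxa.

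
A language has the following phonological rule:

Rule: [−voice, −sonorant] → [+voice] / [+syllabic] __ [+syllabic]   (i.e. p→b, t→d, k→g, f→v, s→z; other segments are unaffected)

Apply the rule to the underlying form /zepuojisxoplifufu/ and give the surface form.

Scanning /zepuojisxoplifufu/: /p/ is a voiceless obstruent between vowels /e/ and /u/, so it voices to [b]; /s/ at position 8 is not in the conditioning environment; /p/ at position 11 is not in the conditioning environment; /f/ is a voiceless obstruent between vowels /i/ and /u/, so it voices to [v]; /f/ is a voiceless obstruent between vowels /u/ and /u/, so it voices to [v].
Result: [zebuojisxoplivuvu].

zebuojisxoplivuvu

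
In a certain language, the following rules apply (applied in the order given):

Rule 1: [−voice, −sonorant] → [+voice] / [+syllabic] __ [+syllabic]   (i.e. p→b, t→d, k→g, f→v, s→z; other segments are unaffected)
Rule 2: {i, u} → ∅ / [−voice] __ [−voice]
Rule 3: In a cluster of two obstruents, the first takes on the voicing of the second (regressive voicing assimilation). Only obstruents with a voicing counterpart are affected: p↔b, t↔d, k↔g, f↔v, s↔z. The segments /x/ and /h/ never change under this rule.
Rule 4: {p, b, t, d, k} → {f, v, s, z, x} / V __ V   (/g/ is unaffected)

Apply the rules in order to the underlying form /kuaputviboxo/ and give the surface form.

Rule 1 (intervocalic voicing): /p/ is a voiceless obstruent between vowels /a/ and /u/, so it voices to [b]. /kuaputviboxo/ → kuabutviboxo.
Rule 2 (high vowel syncope): no segment meets the environment; /kuabutviboxo/ is unchanged.
Rule 3 (regressive voicing assimilation): /t/ precedes the voiced obstruent /v/, so it voices to [d] by assimilation. /kuabutviboxo/ → kuabudviboxo.
Rule 4 (intervocalic spirantization): /b/ is a stop between vowels /a/ and /u/, so it spirantizes to the fricative [v]. /b/ is a stop between vowels /i/ and /o/, so it spirantizes to the fricative [v]. /kuabudviboxo/ → kuavudvivoxo.

kuavudvivoxo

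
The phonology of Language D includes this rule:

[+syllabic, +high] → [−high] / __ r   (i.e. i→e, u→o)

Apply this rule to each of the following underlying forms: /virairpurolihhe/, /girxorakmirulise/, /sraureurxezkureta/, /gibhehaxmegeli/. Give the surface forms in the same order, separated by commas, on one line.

veraerporolihhe, gerxorakmerulise, sraoreorxezkoreta, gibhehaxmegeli

/virairpurolihhe/: /i/ is a high vowel immediately before /r/, so it lowers to [e]. /i/ is a high vowel immediately before /r/, so it lowers to [e]. /u/ is a high vowel immediately before /r/, so it lowers to [o]. → [veraerporolihhe].
/girxorakmirulise/: /i/ is a high vowel immediately before /r/, so it lowers to [e]. /i/ is a high vowel immediately before /r/, so it lowers to [e]. → [gerxorakmerulise].
/sraureurxezkureta/: /u/ is a high vowel immediately before /r/, so it lowers to [o]. /u/ is a high vowel immediately before /r/, so it lowers to [o]. /u/ is a high vowel immediately before /r/, so it lowers to [o]. → [sraoreorxezkoreta].
/gibhehaxmegeli/: the rule's environment is not met; surfaces unchanged as [gibhehaxmegeli].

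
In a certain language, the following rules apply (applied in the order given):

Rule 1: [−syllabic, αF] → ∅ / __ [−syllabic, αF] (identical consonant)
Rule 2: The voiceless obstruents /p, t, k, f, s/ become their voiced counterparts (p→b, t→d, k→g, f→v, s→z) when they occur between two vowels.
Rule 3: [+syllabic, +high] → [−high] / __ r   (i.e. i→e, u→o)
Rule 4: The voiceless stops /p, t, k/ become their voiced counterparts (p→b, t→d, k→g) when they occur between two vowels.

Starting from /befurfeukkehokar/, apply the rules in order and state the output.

Rule 1 (degemination): /kk/ is a geminate; the first /k/ deletes. /befurfeukkehokar/ → befurfeukehokar.
Rule 2 (intervocalic voicing): /f/ is a voiceless obstruent between vowels /e/ and /u/, so it voices to [v]. /k/ is a voiceless obstruent between vowels /u/ and /e/, so it voices to [g]. /k/ is a voiceless obstruent between vowels /o/ and /a/, so it voices to [g]. /befurfeukehokar/ → bevurfeugehogar.
Rule 3 (pre-rhotic lowering): /u/ is a high vowel immediately before /r/, so it lowers to [o]. /bevurfeugehogar/ → bevorfeugehogar.
Rule 4 (intervocalic voicing): no segment meets the environment; /bevorfeugehogar/ is unchanged.

bevorfeugehogar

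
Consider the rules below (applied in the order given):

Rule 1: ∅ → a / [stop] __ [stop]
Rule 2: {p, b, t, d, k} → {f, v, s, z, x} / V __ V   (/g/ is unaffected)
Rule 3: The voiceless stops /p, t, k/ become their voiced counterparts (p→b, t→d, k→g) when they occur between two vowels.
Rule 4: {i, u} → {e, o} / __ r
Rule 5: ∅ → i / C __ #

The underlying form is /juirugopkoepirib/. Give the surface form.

juerugofaxoeferibi

Rule 1 (stop-cluster a-epenthesis): /p/ and /k/ form a stop–stop cluster, so [a] is inserted between them. /juirugopkoepirib/ → juirugopakoepirib.
Rule 2 (intervocalic spirantization): /p/ is a stop between vowels /o/ and /a/, so it spirantizes to the fricative [f]. /k/ is a stop between vowels /a/ and /o/, so it spirantizes to the fricative [x]. /p/ is a stop between vowels /e/ and /i/, so it spirantizes to the fricative [f]. /juirugopakoepirib/ → juirugofaxoefirib.
Rule 3 (intervocalic voicing): no segment meets the environment; /juirugofaxoefirib/ is unchanged.
Rule 4 (pre-rhotic lowering): /i/ is a high vowel immediately before /r/, so it lowers to [e]. /i/ is a high vowel immediately before /r/, so it lowers to [e]. /juirugofaxoefirib/ → juerugofaxoeferib.
Rule 5 (final i-epenthesis): the form ends in the consonant /b/, so [i] is inserted word-finally. /juerugofaxoeferib/ → juerugofaxoeferibi.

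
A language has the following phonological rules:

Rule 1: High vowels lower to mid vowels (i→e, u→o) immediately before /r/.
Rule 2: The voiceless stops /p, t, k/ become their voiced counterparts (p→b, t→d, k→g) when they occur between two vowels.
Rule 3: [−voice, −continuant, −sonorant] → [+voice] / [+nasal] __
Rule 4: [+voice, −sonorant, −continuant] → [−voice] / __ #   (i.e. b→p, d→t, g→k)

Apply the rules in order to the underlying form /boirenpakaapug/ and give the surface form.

Rule 1 (pre-rhotic lowering): /i/ is a high vowel immediately before /r/, so it lowers to [e]. /boirenpakaapug/ → boerenpakaapug.
Rule 2 (intervocalic voicing): /k/ is a voiceless stop between vowels /a/ and /a/, so it voices to [g]. /p/ is a voiceless stop between vowels /a/ and /u/, so it voices to [b]. /boerenpakaapug/ → boerenpagaabug.
Rule 3 (post-nasal voicing): /p/ is a voiceless stop immediately after the nasal /n/, so it voices to [b]. /boerenpagaabug/ → boerenbagaabug.
Rule 4 (final devoicing): /g/ is a voiced stop in word-final position, so it devoices to [k]. /boerenbagaabug/ → boerenbagaabuk.

boerenbagaabuk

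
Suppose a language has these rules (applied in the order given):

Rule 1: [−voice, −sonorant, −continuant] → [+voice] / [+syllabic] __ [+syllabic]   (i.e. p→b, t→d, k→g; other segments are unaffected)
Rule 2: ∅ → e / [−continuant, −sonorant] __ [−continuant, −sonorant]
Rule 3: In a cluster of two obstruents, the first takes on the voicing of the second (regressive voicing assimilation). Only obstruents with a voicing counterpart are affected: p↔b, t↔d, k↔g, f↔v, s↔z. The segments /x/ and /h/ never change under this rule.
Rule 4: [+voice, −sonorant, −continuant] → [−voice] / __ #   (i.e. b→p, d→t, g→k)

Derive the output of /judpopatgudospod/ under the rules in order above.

Rule 1 (intervocalic voicing): /p/ is a voiceless stop between vowels /o/ and /a/, so it voices to [b]. /judpopatgudospod/ → judpobatgudospod.
Rule 2 (stop-cluster e-epenthesis): /d/ and /p/ form a stop–stop cluster, so [e] is inserted between them. /t/ and /g/ form a stop–stop cluster, so [e] is inserted between them. /judpobatgudospod/ → judepobategudospod.
Rule 3 (regressive voicing assimilation): no segment meets the environment; /judepobategudospod/ is unchanged.
Rule 4 (final devoicing): /d/ is a voiced stop in word-final position, so it devoices to [t]. /judepobategudospod/ → judepobategudospot.

judepobategudospot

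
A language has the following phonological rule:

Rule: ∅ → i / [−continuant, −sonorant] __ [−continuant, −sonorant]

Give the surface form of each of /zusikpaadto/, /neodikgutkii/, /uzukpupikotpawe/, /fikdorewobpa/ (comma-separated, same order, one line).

zusikipaadito, neodikigutikii, uzukipupikotipawe, fikidorewobipa

/zusikpaadto/: /k/ and /p/ form a stop–stop cluster, so [i] is inserted between them. /d/ and /t/ form a stop–stop cluster, so [i] is inserted between them. → [zusikipaadito].
/neodikgutkii/: /k/ and /g/ form a stop–stop cluster, so [i] is inserted between them. /t/ and /k/ form a stop–stop cluster, so [i] is inserted between them. → [neodikigutikii].
/uzukpupikotpawe/: /k/ and /p/ form a stop–stop cluster, so [i] is inserted between them. /t/ and /p/ form a stop–stop cluster, so [i] is inserted between them. → [uzukipupikotipawe].
/fikdorewobpa/: /k/ and /d/ form a stop–stop cluster, so [i] is inserted between them. /b/ and /p/ form a stop–stop cluster, so [i] is inserted between them. → [fikidorewobipa].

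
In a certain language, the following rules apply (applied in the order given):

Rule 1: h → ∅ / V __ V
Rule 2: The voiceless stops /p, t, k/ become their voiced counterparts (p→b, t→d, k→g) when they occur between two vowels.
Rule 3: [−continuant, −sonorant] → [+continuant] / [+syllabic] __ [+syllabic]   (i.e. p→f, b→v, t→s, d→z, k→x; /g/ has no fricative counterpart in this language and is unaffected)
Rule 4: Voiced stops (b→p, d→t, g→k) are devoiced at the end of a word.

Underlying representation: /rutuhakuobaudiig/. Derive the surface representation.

ruzuaguovauziik

Rule 1 (intervocalic h-deletion): /h/ occurs between vowels /u/ and /a/, so it deletes. /rutuhakuobaudiig/ → rutuakuobaudiig.
Rule 2 (intervocalic voicing): /t/ is a voiceless stop between vowels /u/ and /u/, so it voices to [d]. /k/ is a voiceless stop between vowels /a/ and /u/, so it voices to [g]. /rutuakuobaudiig/ → ruduaguobaudiig.
Rule 3 (intervocalic spirantization): /d/ is a stop between vowels /u/ and /u/, so it spirantizes to the fricative [z]. /b/ is a stop between vowels /o/ and /a/, so it spirantizes to the fricative [v]. /d/ is a stop between vowels /u/ and /i/, so it spirantizes to the fricative [z]. /ruduaguobaudiig/ → ruzuaguovauziig.
Rule 4 (final devoicing): /g/ is a voiced stop in word-final position, so it devoices to [k]. /ruzuaguovauziig/ → ruzuaguovauziik.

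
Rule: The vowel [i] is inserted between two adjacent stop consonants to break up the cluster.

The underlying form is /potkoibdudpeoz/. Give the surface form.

/t/ and /k/ form a stop–stop cluster, so [i] is inserted between them.
/b/ and /d/ form a stop–stop cluster, so [i] is inserted between them.
/d/ and /p/ form a stop–stop cluster, so [i] is inserted between them.
Surface form: [potikoibidudipeoz].

potikoibidudipeoz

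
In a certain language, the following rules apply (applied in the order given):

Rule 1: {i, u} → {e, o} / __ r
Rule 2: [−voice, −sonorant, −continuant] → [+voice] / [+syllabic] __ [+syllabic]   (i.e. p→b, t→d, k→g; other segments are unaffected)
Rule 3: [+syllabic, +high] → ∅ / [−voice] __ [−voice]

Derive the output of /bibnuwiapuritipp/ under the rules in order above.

Rule 1 (pre-rhotic lowering): /u/ is a high vowel immediately before /r/, so it lowers to [o]. /bibnuwiapuritipp/ → bibnuwiaporitipp.
Rule 2 (intervocalic voicing): /p/ is a voiceless stop between vowels /a/ and /o/, so it voices to [b]. /t/ is a voiceless stop between vowels /i/ and /i/, so it voices to [d]. /bibnuwiaporitipp/ → bibnuwiaboridipp.
Rule 3 (high vowel syncope): no segment meets the environment; /bibnuwiaboridipp/ is unchanged.

bibnuwiaboridipp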